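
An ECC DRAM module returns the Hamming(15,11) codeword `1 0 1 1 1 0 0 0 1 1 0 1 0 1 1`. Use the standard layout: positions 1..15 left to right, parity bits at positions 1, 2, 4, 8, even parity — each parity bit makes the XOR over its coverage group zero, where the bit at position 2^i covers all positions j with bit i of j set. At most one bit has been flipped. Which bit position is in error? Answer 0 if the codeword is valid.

s1: b1⊕b3⊕b5⊕b7⊕b9⊕b11⊕b13⊕b15 = 1⊕1⊕1⊕0⊕1⊕0⊕0⊕1 = 1
s2: b2⊕b3⊕b6⊕b7⊕b10⊕b11⊕b14⊕b15 = 0⊕1⊕0⊕0⊕1⊕0⊕1⊕1 = 0
s4: b4⊕b5⊕b6⊕b7⊕b12⊕b13⊕b14⊕b15 = 1⊕1⊕0⊕0⊕1⊕0⊕1⊕1 = 1
s8: b8⊕b9⊕b10⊕b11⊕b12⊕b13⊕b14⊕b15 = 0⊕1⊕1⊕0⊕1⊕0⊕1⊕1 = 1
Syndrome (s8...s1) = 1101 → position 13.

13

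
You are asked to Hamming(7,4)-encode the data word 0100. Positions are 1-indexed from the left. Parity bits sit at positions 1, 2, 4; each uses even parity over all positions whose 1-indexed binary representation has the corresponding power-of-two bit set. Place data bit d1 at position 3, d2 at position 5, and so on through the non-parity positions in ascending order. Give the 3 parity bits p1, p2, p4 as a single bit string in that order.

101

Place data bits at non-power-of-two positions: b3=0, b5=1, b6=0, b7=0.
p1 = XOR of data positions {3,5,7} = 0⊕1⊕0 = 1
p2 = XOR of data positions {3,6,7} = 0⊕0⊕0 = 0
p4 = XOR of data positions {5,6,7} = 1⊕0⊕0 = 1
Parity bits p1,p2,p4 = 101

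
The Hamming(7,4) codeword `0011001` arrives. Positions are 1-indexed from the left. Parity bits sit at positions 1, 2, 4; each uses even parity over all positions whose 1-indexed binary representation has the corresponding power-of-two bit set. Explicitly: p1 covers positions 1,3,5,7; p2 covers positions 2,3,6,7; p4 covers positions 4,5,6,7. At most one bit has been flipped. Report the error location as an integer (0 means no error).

0

s1: b1⊕b3⊕b5⊕b7 = 0⊕1⊕0⊕1 = 0
s2: b2⊕b3⊕b6⊕b7 = 0⊕1⊕0⊕1 = 0
s4: b4⊕b5⊕b6⊕b7 = 1⊕0⊕0⊕1 = 0
Syndrome (s4...s1) = 000 → position 0 (no error).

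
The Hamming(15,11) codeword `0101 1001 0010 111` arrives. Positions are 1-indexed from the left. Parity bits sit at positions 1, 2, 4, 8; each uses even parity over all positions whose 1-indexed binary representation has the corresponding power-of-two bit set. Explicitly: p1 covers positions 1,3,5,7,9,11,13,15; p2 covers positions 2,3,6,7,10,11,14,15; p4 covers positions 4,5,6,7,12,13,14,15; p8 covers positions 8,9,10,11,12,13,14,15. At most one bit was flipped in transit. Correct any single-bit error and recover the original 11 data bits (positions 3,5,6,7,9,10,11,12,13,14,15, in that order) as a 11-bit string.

s1: b1⊕b3⊕b5⊕b7⊕b9⊕b11⊕b13⊕b15 = 0⊕0⊕1⊕0⊕0⊕1⊕1⊕1 = 0
s2: b2⊕b3⊕b6⊕b7⊕b10⊕b11⊕b14⊕b15 = 1⊕0⊕0⊕0⊕0⊕1⊕1⊕1 = 0
s4: b4⊕b5⊕b6⊕b7⊕b12⊕b13⊕b14⊕b15 = 1⊕1⊕0⊕0⊕0⊕1⊕1⊕1 = 1
s8: b8⊕b9⊕b10⊕b11⊕b12⊕b13⊕b14⊕b15 = 1⊕0⊕0⊕1⊕0⊕1⊕1⊕1 = 1
Syndrome (s8...s1) = 1100 → position 12.
Flip bit 12: corrected codeword = 010110010011111
Data bits at positions 3,5,6,7,9,10,11,12,13,14,15: 01000011111

01000011111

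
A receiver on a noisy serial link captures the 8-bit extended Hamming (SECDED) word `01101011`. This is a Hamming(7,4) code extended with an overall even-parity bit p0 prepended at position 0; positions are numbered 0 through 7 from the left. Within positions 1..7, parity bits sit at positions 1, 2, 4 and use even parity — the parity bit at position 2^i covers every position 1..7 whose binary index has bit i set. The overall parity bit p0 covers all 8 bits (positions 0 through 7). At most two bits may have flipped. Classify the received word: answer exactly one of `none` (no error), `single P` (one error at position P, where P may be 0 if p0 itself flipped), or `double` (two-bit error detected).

s1: b1⊕b3⊕b5⊕b7 = 1⊕0⊕0⊕1 = 0
s2: b2⊕b3⊕b6⊕b7 = 1⊕0⊕1⊕1 = 1
s4: b4⊕b5⊕b6⊕b7 = 1⊕0⊕1⊕1 = 1
Syndrome (s4...s1) = 110 → position 6.
Overall parity (XOR of all 8 bits, including p0): 0⊕1⊕1⊕0⊕1⊕0⊕1⊕1 = 1
Overall=1, syndrome position=6 → single-bit error at position 6.

single 6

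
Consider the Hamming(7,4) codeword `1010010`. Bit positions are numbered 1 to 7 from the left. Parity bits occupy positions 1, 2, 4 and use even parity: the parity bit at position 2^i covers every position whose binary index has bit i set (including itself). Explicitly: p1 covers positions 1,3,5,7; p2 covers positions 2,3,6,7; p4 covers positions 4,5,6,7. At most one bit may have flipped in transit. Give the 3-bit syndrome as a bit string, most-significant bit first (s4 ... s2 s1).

s1: b1⊕b3⊕b5⊕b7 = 1⊕1⊕0⊕0 = 0
s2: b2⊕b3⊕b6⊕b7 = 0⊕1⊕1⊕0 = 0
s4: b4⊕b5⊕b6⊕b7 = 0⊕0⊕1⊕0 = 1
Syndrome (s4...s1) = 100 → position 4.

100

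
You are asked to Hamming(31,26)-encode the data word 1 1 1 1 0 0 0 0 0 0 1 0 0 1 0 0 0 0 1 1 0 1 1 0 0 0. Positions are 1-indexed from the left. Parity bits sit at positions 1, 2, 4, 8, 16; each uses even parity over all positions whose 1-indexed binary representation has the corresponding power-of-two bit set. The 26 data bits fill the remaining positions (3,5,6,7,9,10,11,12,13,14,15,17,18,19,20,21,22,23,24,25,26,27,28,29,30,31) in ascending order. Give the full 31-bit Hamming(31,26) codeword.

1011111100000011001000011011000

Place data bits at non-power-of-two positions: b3=1, b5=1, b6=1, b7=1, b9=0, b10=0, b11=0, b12=0, b13=0, b14=0, b15=1, b17=0, b18=0, b19=1, b20=0, b21=0, b22=0, b23=0, b24=1, b25=1, b26=0, b27=1, b28=1, b29=0, b30=0, b31=0.
p1 = XOR of data positions {3,5,7,9,11,13,15,17,19,21,23,25,27,29,31} = 1⊕1⊕1⊕0⊕0⊕0⊕1⊕0⊕1⊕0⊕0⊕1⊕1⊕0⊕0 = 1
p2 = XOR of data positions {3,6,7,10,11,14,15,18,19,22,23,26,27,30,31} = 1⊕1⊕1⊕0⊕0⊕0⊕1⊕0⊕1⊕0⊕0⊕0⊕1⊕0⊕0 = 0
p4 = XOR of data positions {5,6,7,12,13,14,15,20,21,22,23,28,29,30,31} = 1⊕1⊕1⊕0⊕0⊕0⊕1⊕0⊕0⊕0⊕0⊕1⊕0⊕0⊕0 = 1
p8 = XOR of data positions {9,10,11,12,13,14,15,24,25,26,27,28,29,30,31} = 0⊕0⊕0⊕0⊕0⊕0⊕1⊕1⊕1⊕0⊕1⊕1⊕0⊕0⊕0 = 1
p16 = XOR of data positions {17,18,19,20,21,22,23,24,25,26,27,28,29,30,31} = 0⊕0⊕1⊕0⊕0⊕0⊕0⊕1⊕1⊕0⊕1⊕1⊕0⊕0⊕0 = 1
Codeword b1..b31 = 1011111100000011001000011011000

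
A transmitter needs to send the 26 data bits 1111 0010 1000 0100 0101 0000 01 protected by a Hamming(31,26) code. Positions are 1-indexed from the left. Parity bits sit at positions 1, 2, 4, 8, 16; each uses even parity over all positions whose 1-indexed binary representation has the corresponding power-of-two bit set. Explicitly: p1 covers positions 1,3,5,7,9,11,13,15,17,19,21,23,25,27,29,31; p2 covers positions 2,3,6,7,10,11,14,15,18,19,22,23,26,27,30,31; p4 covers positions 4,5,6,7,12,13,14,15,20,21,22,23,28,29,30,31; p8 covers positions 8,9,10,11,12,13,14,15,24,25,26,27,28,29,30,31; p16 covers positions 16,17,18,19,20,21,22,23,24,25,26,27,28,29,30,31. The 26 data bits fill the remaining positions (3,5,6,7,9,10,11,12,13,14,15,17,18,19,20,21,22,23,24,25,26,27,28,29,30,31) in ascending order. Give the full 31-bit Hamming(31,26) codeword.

Place data bits at non-power-of-two positions: b3=1, b5=1, b6=1, b7=1, b9=0, b10=0, b11=1, b12=0, b13=1, b14=0, b15=0, b17=0, b18=0, b19=1, b20=0, b21=0, b22=0, b23=1, b24=0, b25=1, b26=0, b27=0, b28=0, b29=0, b30=0, b31=1.
p1 = XOR of data positions {3,5,7,9,11,13,15,17,19,21,23,25,27,29,31} = 1⊕1⊕1⊕0⊕1⊕1⊕0⊕0⊕1⊕0⊕1⊕1⊕0⊕0⊕1 = 1
p2 = XOR of data positions {3,6,7,10,11,14,15,18,19,22,23,26,27,30,31} = 1⊕1⊕1⊕0⊕1⊕0⊕0⊕0⊕1⊕0⊕1⊕0⊕0⊕0⊕1 = 1
p4 = XOR of data positions {5,6,7,12,13,14,15,20,21,22,23,28,29,30,31} = 1⊕1⊕1⊕0⊕1⊕0⊕0⊕0⊕0⊕0⊕1⊕0⊕0⊕0⊕1 = 0
p8 = XOR of data positions {9,10,11,12,13,14,15,24,25,26,27,28,29,30,31} = 0⊕0⊕1⊕0⊕1⊕0⊕0⊕0⊕1⊕0⊕0⊕0⊕0⊕0⊕1 = 0
p16 = XOR of data positions {17,18,19,20,21,22,23,24,25,26,27,28,29,30,31} = 0⊕0⊕1⊕0⊕0⊕0⊕1⊕0⊕1⊕0⊕0⊕0⊕0⊕0⊕1 = 0
Codeword b1..b31 = 1110111000101000001000101000001

1110111000101000001000101000001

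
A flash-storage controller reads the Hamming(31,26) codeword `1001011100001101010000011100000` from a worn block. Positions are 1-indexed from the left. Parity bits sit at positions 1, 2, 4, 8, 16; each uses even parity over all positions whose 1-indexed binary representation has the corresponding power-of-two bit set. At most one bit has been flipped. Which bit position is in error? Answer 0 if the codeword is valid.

s1: b1⊕b3⊕b5⊕b7⊕b9⊕b11⊕b13⊕b15⊕b17⊕b19⊕b21⊕b23⊕b25⊕b27⊕b29⊕b31 = 1⊕0⊕0⊕1⊕0⊕0⊕1⊕0⊕0⊕0⊕0⊕0⊕1⊕0⊕0⊕0 = 0
s2: b2⊕b3⊕b6⊕b7⊕b10⊕b11⊕b14⊕b15⊕b18⊕b19⊕b22⊕b23⊕b26⊕b27⊕b30⊕b31 = 0⊕0⊕1⊕1⊕0⊕0⊕1⊕0⊕1⊕0⊕0⊕0⊕1⊕0⊕0⊕0 = 1
s4: b4⊕b5⊕b6⊕b7⊕b12⊕b13⊕b14⊕b15⊕b20⊕b21⊕b22⊕b23⊕b28⊕b29⊕b30⊕b31 = 1⊕0⊕1⊕1⊕0⊕1⊕1⊕0⊕0⊕0⊕0⊕0⊕0⊕0⊕0⊕0 = 1
s8: b8⊕b9⊕b10⊕b11⊕b12⊕b13⊕b14⊕b15⊕b24⊕b25⊕b26⊕b27⊕b28⊕b29⊕b30⊕b31 = 1⊕0⊕0⊕0⊕0⊕1⊕1⊕0⊕1⊕1⊕1⊕0⊕0⊕0⊕0⊕0 = 0
s16: b16⊕b17⊕b18⊕b19⊕b20⊕b21⊕b22⊕b23⊕b24⊕b25⊕b26⊕b27⊕b28⊕b29⊕b30⊕b31 = 1⊕0⊕1⊕0⊕0⊕0⊕0⊕0⊕1⊕1⊕1⊕0⊕0⊕0⊕0⊕0 = 1
Syndrome (s16...s1) = 10110 → position 22.

22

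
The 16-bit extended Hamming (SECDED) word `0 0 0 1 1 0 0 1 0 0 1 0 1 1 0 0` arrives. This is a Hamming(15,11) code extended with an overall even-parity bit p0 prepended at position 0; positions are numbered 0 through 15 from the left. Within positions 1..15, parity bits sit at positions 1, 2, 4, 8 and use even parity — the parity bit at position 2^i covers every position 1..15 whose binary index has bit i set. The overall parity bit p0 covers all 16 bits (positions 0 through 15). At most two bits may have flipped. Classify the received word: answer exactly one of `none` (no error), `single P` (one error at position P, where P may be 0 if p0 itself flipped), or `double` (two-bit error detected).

double

s1: b1⊕b3⊕b5⊕b7⊕b9⊕b11⊕b13⊕b15 = 0⊕1⊕0⊕1⊕0⊕0⊕1⊕0 = 1
s2: b2⊕b3⊕b6⊕b7⊕b10⊕b11⊕b14⊕b15 = 0⊕1⊕0⊕1⊕1⊕0⊕0⊕0 = 1
s4: b4⊕b5⊕b6⊕b7⊕b12⊕b13⊕b14⊕b15 = 1⊕0⊕0⊕1⊕1⊕1⊕0⊕0 = 0
s8: b8⊕b9⊕b10⊕b11⊕b12⊕b13⊕b14⊕b15 = 0⊕0⊕1⊕0⊕1⊕1⊕0⊕0 = 1
Syndrome (s8...s1) = 1011 → position 11.
Overall parity (XOR of all 16 bits, including p0): 0⊕0⊕0⊕1⊕1⊕0⊕0⊕1⊕0⊕0⊕1⊕0⊕1⊕1⊕0⊕0 = 0
Overall=0, syndrome position=11 → double-bit error detected (uncorrectable).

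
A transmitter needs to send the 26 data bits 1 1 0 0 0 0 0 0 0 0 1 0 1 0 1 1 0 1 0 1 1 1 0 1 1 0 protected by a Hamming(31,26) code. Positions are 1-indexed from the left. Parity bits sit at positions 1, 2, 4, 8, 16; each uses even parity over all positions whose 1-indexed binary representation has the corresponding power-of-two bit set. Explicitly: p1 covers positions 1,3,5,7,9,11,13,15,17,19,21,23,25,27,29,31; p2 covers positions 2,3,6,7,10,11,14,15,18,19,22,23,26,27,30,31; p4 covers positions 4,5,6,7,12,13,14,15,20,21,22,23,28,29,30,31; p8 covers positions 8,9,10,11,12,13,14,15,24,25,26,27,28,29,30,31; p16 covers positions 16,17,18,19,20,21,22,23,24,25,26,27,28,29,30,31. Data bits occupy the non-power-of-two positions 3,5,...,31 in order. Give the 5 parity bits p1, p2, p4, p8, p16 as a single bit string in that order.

Place data bits at non-power-of-two positions: b3=1, b5=1, b6=0, b7=0, b9=0, b10=0, b11=0, b12=0, b13=0, b14=0, b15=1, b17=0, b18=1, b19=0, b20=1, b21=1, b22=0, b23=1, b24=0, b25=1, b26=1, b27=1, b28=0, b29=1, b30=1, b31=0.
p1 = XOR of data positions {3,5,7,9,11,13,15,17,19,21,23,25,27,29,31} = 1⊕1⊕0⊕0⊕0⊕0⊕1⊕0⊕0⊕1⊕1⊕1⊕1⊕1⊕0 = 0
p2 = XOR of data positions {3,6,7,10,11,14,15,18,19,22,23,26,27,30,31} = 1⊕0⊕0⊕0⊕0⊕0⊕1⊕1⊕0⊕0⊕1⊕1⊕1⊕1⊕0 = 1
p4 = XOR of data positions {5,6,7,12,13,14,15,20,21,22,23,28,29,30,31} = 1⊕0⊕0⊕0⊕0⊕0⊕1⊕1⊕1⊕0⊕1⊕0⊕1⊕1⊕0 = 1
p8 = XOR of data positions {9,10,11,12,13,14,15,24,25,26,27,28,29,30,31} = 0⊕0⊕0⊕0⊕0⊕0⊕1⊕0⊕1⊕1⊕1⊕0⊕1⊕1⊕0 = 0
p16 = XOR of data positions {17,18,19,20,21,22,23,24,25,26,27,28,29,30,31} = 0⊕1⊕0⊕1⊕1⊕0⊕1⊕0⊕1⊕1⊕1⊕0⊕1⊕1⊕0 = 1
Parity bits p1,p2,p4,p8,p16 = 01101

01101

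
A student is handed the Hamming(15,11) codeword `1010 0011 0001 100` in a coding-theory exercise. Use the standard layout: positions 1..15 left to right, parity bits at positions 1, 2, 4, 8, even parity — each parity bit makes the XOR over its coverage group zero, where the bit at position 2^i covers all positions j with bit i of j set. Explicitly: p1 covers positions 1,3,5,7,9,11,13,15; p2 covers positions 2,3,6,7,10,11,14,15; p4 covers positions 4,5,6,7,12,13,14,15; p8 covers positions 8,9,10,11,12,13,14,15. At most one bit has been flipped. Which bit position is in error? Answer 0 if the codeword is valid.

12

s1: b1⊕b3⊕b5⊕b7⊕b9⊕b11⊕b13⊕b15 = 1⊕1⊕0⊕1⊕0⊕0⊕1⊕0 = 0
s2: b2⊕b3⊕b6⊕b7⊕b10⊕b11⊕b14⊕b15 = 0⊕1⊕0⊕1⊕0⊕0⊕0⊕0 = 0
s4: b4⊕b5⊕b6⊕b7⊕b12⊕b13⊕b14⊕b15 = 0⊕0⊕0⊕1⊕1⊕1⊕0⊕0 = 1
s8: b8⊕b9⊕b10⊕b11⊕b12⊕b13⊕b14⊕b15 = 1⊕0⊕0⊕0⊕1⊕1⊕0⊕0 = 1
Syndrome (s8...s1) = 1100 → position 12.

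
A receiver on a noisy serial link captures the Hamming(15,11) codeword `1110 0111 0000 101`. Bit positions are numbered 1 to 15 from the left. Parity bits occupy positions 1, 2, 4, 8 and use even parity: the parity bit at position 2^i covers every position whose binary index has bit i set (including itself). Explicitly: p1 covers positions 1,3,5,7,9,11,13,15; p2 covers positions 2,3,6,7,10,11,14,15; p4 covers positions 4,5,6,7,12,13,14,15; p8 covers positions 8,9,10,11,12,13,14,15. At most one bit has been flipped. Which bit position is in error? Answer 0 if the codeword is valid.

s1: b1⊕b3⊕b5⊕b7⊕b9⊕b11⊕b13⊕b15 = 1⊕1⊕0⊕1⊕0⊕0⊕1⊕1 = 1
s2: b2⊕b3⊕b6⊕b7⊕b10⊕b11⊕b14⊕b15 = 1⊕1⊕1⊕1⊕0⊕0⊕0⊕1 = 1
s4: b4⊕b5⊕b6⊕b7⊕b12⊕b13⊕b14⊕b15 = 0⊕0⊕1⊕1⊕0⊕1⊕0⊕1 = 0
s8: b8⊕b9⊕b10⊕b11⊕b12⊕b13⊕b14⊕b15 = 1⊕0⊕0⊕0⊕0⊕1⊕0⊕1 = 1
Syndrome (s8...s1) = 1011 → position 11.

11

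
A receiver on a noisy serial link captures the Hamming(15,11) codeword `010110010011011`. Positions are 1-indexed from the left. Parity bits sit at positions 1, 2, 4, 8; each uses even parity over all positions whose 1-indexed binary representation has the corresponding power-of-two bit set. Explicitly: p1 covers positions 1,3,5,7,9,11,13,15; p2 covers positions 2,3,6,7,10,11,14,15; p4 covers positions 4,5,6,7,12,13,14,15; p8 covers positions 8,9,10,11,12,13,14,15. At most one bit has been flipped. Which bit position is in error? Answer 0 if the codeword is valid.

s1: b1⊕b3⊕b5⊕b7⊕b9⊕b11⊕b13⊕b15 = 0⊕0⊕1⊕0⊕0⊕1⊕0⊕1 = 1
s2: b2⊕b3⊕b6⊕b7⊕b10⊕b11⊕b14⊕b15 = 1⊕0⊕0⊕0⊕0⊕1⊕1⊕1 = 0
s4: b4⊕b5⊕b6⊕b7⊕b12⊕b13⊕b14⊕b15 = 1⊕1⊕0⊕0⊕1⊕0⊕1⊕1 = 1
s8: b8⊕b9⊕b10⊕b11⊕b12⊕b13⊕b14⊕b15 = 1⊕0⊕0⊕1⊕1⊕0⊕1⊕1 = 1
Syndrome (s8...s1) = 1101 → position 13.

13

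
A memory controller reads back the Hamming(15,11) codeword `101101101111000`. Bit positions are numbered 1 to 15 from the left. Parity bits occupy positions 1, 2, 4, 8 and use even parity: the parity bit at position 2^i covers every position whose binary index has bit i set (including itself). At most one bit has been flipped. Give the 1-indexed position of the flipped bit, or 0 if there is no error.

s1: b1⊕b3⊕b5⊕b7⊕b9⊕b11⊕b13⊕b15 = 1⊕1⊕0⊕1⊕1⊕1⊕0⊕0 = 1
s2: b2⊕b3⊕b6⊕b7⊕b10⊕b11⊕b14⊕b15 = 0⊕1⊕1⊕1⊕1⊕1⊕0⊕0 = 1
s4: b4⊕b5⊕b6⊕b7⊕b12⊕b13⊕b14⊕b15 = 1⊕0⊕1⊕1⊕1⊕0⊕0⊕0 = 0
s8: b8⊕b9⊕b10⊕b11⊕b12⊕b13⊕b14⊕b15 = 0⊕1⊕1⊕1⊕1⊕0⊕0⊕0 = 0
Syndrome (s8...s1) = 0011 → position 3.

3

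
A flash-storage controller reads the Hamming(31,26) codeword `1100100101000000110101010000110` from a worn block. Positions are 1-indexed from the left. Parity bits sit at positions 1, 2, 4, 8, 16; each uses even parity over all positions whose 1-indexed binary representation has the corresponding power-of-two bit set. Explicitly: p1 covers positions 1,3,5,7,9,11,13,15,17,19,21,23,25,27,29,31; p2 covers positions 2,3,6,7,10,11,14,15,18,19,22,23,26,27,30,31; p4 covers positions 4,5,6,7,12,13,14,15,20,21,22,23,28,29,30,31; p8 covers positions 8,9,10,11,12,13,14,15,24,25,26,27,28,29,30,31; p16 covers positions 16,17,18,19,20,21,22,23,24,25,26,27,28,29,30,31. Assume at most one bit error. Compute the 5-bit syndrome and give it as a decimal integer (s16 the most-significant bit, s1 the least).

30

s1: b1⊕b3⊕b5⊕b7⊕b9⊕b11⊕b13⊕b15⊕b17⊕b19⊕b21⊕b23⊕b25⊕b27⊕b29⊕b31 = 1⊕0⊕1⊕0⊕0⊕0⊕0⊕0⊕1⊕0⊕0⊕0⊕0⊕0⊕1⊕0 = 0
s2: b2⊕b3⊕b6⊕b7⊕b10⊕b11⊕b14⊕b15⊕b18⊕b19⊕b22⊕b23⊕b26⊕b27⊕b30⊕b31 = 1⊕0⊕0⊕0⊕1⊕0⊕0⊕0⊕1⊕0⊕1⊕0⊕0⊕0⊕1⊕0 = 1
s4: b4⊕b5⊕b6⊕b7⊕b12⊕b13⊕b14⊕b15⊕b20⊕b21⊕b22⊕b23⊕b28⊕b29⊕b30⊕b31 = 0⊕1⊕0⊕0⊕0⊕0⊕0⊕0⊕1⊕0⊕1⊕0⊕0⊕1⊕1⊕0 = 1
s8: b8⊕b9⊕b10⊕b11⊕b12⊕b13⊕b14⊕b15⊕b24⊕b25⊕b26⊕b27⊕b28⊕b29⊕b30⊕b31 = 1⊕0⊕1⊕0⊕0⊕0⊕0⊕0⊕1⊕0⊕0⊕0⊕0⊕1⊕1⊕0 = 1
s16: b16⊕b17⊕b18⊕b19⊕b20⊕b21⊕b22⊕b23⊕b24⊕b25⊕b26⊕b27⊕b28⊕b29⊕b30⊕b31 = 0⊕1⊕1⊕0⊕1⊕0⊕1⊕0⊕1⊕0⊕0⊕0⊕0⊕1⊕1⊕0 = 1
Syndrome (s16...s1) = 11110 → position 30.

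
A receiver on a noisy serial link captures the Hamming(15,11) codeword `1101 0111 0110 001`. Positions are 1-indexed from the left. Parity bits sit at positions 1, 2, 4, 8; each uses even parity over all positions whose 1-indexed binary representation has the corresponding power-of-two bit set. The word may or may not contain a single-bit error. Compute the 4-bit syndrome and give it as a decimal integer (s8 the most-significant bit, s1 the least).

s1: b1⊕b3⊕b5⊕b7⊕b9⊕b11⊕b13⊕b15 = 1⊕0⊕0⊕1⊕0⊕1⊕0⊕1 = 0
s2: b2⊕b3⊕b6⊕b7⊕b10⊕b11⊕b14⊕b15 = 1⊕0⊕1⊕1⊕1⊕1⊕0⊕1 = 0
s4: b4⊕b5⊕b6⊕b7⊕b12⊕b13⊕b14⊕b15 = 1⊕0⊕1⊕1⊕0⊕0⊕0⊕1 = 0
s8: b8⊕b9⊕b10⊕b11⊕b12⊕b13⊕b14⊕b15 = 1⊕0⊕1⊕1⊕0⊕0⊕0⊕1 = 0
Syndrome (s8...s1) = 0000 → position 0 (no error).

0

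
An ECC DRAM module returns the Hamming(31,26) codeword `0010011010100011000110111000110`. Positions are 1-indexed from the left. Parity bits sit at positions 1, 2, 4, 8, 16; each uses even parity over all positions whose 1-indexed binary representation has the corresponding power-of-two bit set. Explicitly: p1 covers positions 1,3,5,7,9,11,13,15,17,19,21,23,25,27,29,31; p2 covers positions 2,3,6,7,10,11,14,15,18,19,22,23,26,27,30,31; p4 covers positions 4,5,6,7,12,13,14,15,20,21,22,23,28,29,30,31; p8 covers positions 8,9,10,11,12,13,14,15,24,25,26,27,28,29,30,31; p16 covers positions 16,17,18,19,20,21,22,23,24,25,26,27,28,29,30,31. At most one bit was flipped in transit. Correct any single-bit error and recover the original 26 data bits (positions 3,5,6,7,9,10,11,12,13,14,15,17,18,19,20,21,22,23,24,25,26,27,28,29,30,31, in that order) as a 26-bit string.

10111000001000110111000110

s1: b1⊕b3⊕b5⊕b7⊕b9⊕b11⊕b13⊕b15⊕b17⊕b19⊕b21⊕b23⊕b25⊕b27⊕b29⊕b31 = 0⊕1⊕0⊕1⊕1⊕1⊕0⊕1⊕0⊕0⊕1⊕1⊕1⊕0⊕1⊕0 = 1
s2: b2⊕b3⊕b6⊕b7⊕b10⊕b11⊕b14⊕b15⊕b18⊕b19⊕b22⊕b23⊕b26⊕b27⊕b30⊕b31 = 0⊕1⊕1⊕1⊕0⊕1⊕0⊕1⊕0⊕0⊕0⊕1⊕0⊕0⊕1⊕0 = 1
s4: b4⊕b5⊕b6⊕b7⊕b12⊕b13⊕b14⊕b15⊕b20⊕b21⊕b22⊕b23⊕b28⊕b29⊕b30⊕b31 = 0⊕0⊕1⊕1⊕0⊕0⊕0⊕1⊕1⊕1⊕0⊕1⊕0⊕1⊕1⊕0 = 0
s8: b8⊕b9⊕b10⊕b11⊕b12⊕b13⊕b14⊕b15⊕b24⊕b25⊕b26⊕b27⊕b28⊕b29⊕b30⊕b31 = 0⊕1⊕0⊕1⊕0⊕0⊕0⊕1⊕1⊕1⊕0⊕0⊕0⊕1⊕1⊕0 = 1
s16: b16⊕b17⊕b18⊕b19⊕b20⊕b21⊕b22⊕b23⊕b24⊕b25⊕b26⊕b27⊕b28⊕b29⊕b30⊕b31 = 1⊕0⊕0⊕0⊕1⊕1⊕0⊕1⊕1⊕1⊕0⊕0⊕0⊕1⊕1⊕0 = 0
Syndrome (s16...s1) = 01011 → position 11.
Flip bit 11: corrected codeword = 0010011010000011000110111000110
Data bits at positions 3,5,6,7,9,10,11,12,13,14,15,17,18,19,20,21,22,23,24,25,26,27,28,29,30,31: 10111000001000110111000110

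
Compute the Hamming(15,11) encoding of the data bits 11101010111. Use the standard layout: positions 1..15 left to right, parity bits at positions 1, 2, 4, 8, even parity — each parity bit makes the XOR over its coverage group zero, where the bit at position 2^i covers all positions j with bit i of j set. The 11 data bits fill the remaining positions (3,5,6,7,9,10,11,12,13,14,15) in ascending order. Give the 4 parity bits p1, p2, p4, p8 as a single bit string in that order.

Place data bits at non-power-of-two positions: b3=1, b5=1, b6=1, b7=0, b9=1, b10=0, b11=1, b12=0, b13=1, b14=1, b15=1.
p1 = XOR of data positions {3,5,7,9,11,13,15} = 1⊕1⊕0⊕1⊕1⊕1⊕1 = 0
p2 = XOR of data positions {3,6,7,10,11,14,15} = 1⊕1⊕0⊕0⊕1⊕1⊕1 = 1
p4 = XOR of data positions {5,6,7,12,13,14,15} = 1⊕1⊕0⊕0⊕1⊕1⊕1 = 1
p8 = XOR of data positions {9,10,11,12,13,14,15} = 1⊕0⊕1⊕0⊕1⊕1⊕1 = 1
Parity bits p1,p2,p4,p8 = 0111

0111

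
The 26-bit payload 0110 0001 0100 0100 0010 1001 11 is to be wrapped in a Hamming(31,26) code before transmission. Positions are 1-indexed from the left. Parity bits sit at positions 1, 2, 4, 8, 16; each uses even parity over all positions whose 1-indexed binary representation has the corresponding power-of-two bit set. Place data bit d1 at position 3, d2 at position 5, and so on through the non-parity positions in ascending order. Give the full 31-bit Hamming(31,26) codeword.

0001110100010100001000010100111

Place data bits at non-power-of-two positions: b3=0, b5=1, b6=1, b7=0, b9=0, b10=0, b11=0, b12=1, b13=0, b14=1, b15=0, b17=0, b18=0, b19=1, b20=0, b21=0, b22=0, b23=0, b24=1, b25=0, b26=1, b27=0, b28=0, b29=1, b30=1, b31=1.
p1 = XOR of data positions {3,5,7,9,11,13,15,17,19,21,23,25,27,29,31} = 0⊕1⊕0⊕0⊕0⊕0⊕0⊕0⊕1⊕0⊕0⊕0⊕0⊕1⊕1 = 0
p2 = XOR of data positions {3,6,7,10,11,14,15,18,19,22,23,26,27,30,31} = 0⊕1⊕0⊕0⊕0⊕1⊕0⊕0⊕1⊕0⊕0⊕1⊕0⊕1⊕1 = 0
p4 = XOR of data positions {5,6,7,12,13,14,15,20,21,22,23,28,29,30,31} = 1⊕1⊕0⊕1⊕0⊕1⊕0⊕0⊕0⊕0⊕0⊕0⊕1⊕1⊕1 = 1
p8 = XOR of data positions {9,10,11,12,13,14,15,24,25,26,27,28,29,30,31} = 0⊕0⊕0⊕1⊕0⊕1⊕0⊕1⊕0⊕1⊕0⊕0⊕1⊕1⊕1 = 1
p16 = XOR of data positions {17,18,19,20,21,22,23,24,25,26,27,28,29,30,31} = 0⊕0⊕1⊕0⊕0⊕0⊕0⊕1⊕0⊕1⊕0⊕0⊕1⊕1⊕1 = 0
Codeword b1..b31 = 0001110100010100001000010100111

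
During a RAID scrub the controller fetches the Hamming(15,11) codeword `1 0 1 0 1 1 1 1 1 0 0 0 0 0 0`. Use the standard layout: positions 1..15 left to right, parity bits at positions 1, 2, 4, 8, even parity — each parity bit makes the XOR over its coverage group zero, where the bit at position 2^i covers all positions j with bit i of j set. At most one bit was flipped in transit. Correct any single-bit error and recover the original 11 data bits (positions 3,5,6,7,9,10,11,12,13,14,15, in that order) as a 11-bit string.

s1: b1⊕b3⊕b5⊕b7⊕b9⊕b11⊕b13⊕b15 = 1⊕1⊕1⊕1⊕1⊕0⊕0⊕0 = 1
s2: b2⊕b3⊕b6⊕b7⊕b10⊕b11⊕b14⊕b15 = 0⊕1⊕1⊕1⊕0⊕0⊕0⊕0 = 1
s4: b4⊕b5⊕b6⊕b7⊕b12⊕b13⊕b14⊕b15 = 0⊕1⊕1⊕1⊕0⊕0⊕0⊕0 = 1
s8: b8⊕b9⊕b10⊕b11⊕b12⊕b13⊕b14⊕b15 = 1⊕1⊕0⊕0⊕0⊕0⊕0⊕0 = 0
Syndrome (s8...s1) = 0111 → position 7.
Flip bit 7: corrected codeword = 101011011000000
Data bits at positions 3,5,6,7,9,10,11,12,13,14,15: 11101000000

11101000000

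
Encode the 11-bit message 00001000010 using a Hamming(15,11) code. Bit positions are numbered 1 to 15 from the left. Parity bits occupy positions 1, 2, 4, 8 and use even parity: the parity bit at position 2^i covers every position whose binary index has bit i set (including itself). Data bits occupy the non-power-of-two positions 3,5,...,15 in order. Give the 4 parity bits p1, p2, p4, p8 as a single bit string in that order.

1110

Place data bits at non-power-of-two positions: b3=0, b5=0, b6=0, b7=0, b9=1, b10=0, b11=0, b12=0, b13=0, b14=1, b15=0.
p1 = XOR of data positions {3,5,7,9,11,13,15} = 0⊕0⊕0⊕1⊕0⊕0⊕0 = 1
p2 = XOR of data positions {3,6,7,10,11,14,15} = 0⊕0⊕0⊕0⊕0⊕1⊕0 = 1
p4 = XOR of data positions {5,6,7,12,13,14,15} = 0⊕0⊕0⊕0⊕0⊕1⊕0 = 1
p8 = XOR of data positions {9,10,11,12,13,14,15} = 1⊕0⊕0⊕0⊕0⊕1⊕0 = 0
Parity bits p1,p2,p4,p8 = 1110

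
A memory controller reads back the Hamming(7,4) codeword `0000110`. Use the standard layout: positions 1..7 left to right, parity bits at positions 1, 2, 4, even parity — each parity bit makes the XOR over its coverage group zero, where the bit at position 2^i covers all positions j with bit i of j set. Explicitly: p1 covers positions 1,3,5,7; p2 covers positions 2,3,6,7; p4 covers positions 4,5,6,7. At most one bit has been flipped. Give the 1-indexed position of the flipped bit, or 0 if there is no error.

s1: b1⊕b3⊕b5⊕b7 = 0⊕0⊕1⊕0 = 1
s2: b2⊕b3⊕b6⊕b7 = 0⊕0⊕1⊕0 = 1
s4: b4⊕b5⊕b6⊕b7 = 0⊕1⊕1⊕0 = 0
Syndrome (s4...s1) = 011 → position 3.

3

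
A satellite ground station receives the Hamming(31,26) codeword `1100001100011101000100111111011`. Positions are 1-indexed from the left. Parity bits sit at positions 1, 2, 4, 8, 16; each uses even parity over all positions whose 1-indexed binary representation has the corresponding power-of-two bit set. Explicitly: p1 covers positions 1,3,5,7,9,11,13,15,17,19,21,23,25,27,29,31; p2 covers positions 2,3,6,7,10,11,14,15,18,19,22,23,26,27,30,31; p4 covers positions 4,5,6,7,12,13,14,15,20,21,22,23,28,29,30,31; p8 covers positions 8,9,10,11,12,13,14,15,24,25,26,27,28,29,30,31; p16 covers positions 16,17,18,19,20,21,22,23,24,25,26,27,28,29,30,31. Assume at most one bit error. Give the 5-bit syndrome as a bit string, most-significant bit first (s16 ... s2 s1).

s1: b1⊕b3⊕b5⊕b7⊕b9⊕b11⊕b13⊕b15⊕b17⊕b19⊕b21⊕b23⊕b25⊕b27⊕b29⊕b31 = 1⊕0⊕0⊕1⊕0⊕0⊕1⊕0⊕0⊕0⊕0⊕1⊕1⊕1⊕0⊕1 = 1
s2: b2⊕b3⊕b6⊕b7⊕b10⊕b11⊕b14⊕b15⊕b18⊕b19⊕b22⊕b23⊕b26⊕b27⊕b30⊕b31 = 1⊕0⊕0⊕1⊕0⊕0⊕1⊕0⊕0⊕0⊕0⊕1⊕1⊕1⊕1⊕1 = 0
s4: b4⊕b5⊕b6⊕b7⊕b12⊕b13⊕b14⊕b15⊕b20⊕b21⊕b22⊕b23⊕b28⊕b29⊕b30⊕b31 = 0⊕0⊕0⊕1⊕1⊕1⊕1⊕0⊕1⊕0⊕0⊕1⊕1⊕0⊕1⊕1 = 1
s8: b8⊕b9⊕b10⊕b11⊕b12⊕b13⊕b14⊕b15⊕b24⊕b25⊕b26⊕b27⊕b28⊕b29⊕b30⊕b31 = 1⊕0⊕0⊕0⊕1⊕1⊕1⊕0⊕1⊕1⊕1⊕1⊕1⊕0⊕1⊕1 = 1
s16: b16⊕b17⊕b18⊕b19⊕b20⊕b21⊕b22⊕b23⊕b24⊕b25⊕b26⊕b27⊕b28⊕b29⊕b30⊕b31 = 1⊕0⊕0⊕0⊕1⊕0⊕0⊕1⊕1⊕1⊕1⊕1⊕1⊕0⊕1⊕1 = 0
Syndrome (s16...s1) = 01101 → position 13.

01101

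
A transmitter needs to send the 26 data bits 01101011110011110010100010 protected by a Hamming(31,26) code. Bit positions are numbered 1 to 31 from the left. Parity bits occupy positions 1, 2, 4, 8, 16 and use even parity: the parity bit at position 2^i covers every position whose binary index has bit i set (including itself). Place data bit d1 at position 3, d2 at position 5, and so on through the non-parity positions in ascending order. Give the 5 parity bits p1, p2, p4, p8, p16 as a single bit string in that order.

Place data bits at non-power-of-two positions: b3=0, b5=1, b6=1, b7=0, b9=1, b10=0, b11=1, b12=1, b13=1, b14=1, b15=0, b17=0, b18=1, b19=1, b20=1, b21=1, b22=0, b23=0, b24=1, b25=0, b26=1, b27=0, b28=0, b29=0, b30=1, b31=0.
p1 = XOR of data positions {3,5,7,9,11,13,15,17,19,21,23,25,27,29,31} = 0⊕1⊕0⊕1⊕1⊕1⊕0⊕0⊕1⊕1⊕0⊕0⊕0⊕0⊕0 = 0
p2 = XOR of data positions {3,6,7,10,11,14,15,18,19,22,23,26,27,30,31} = 0⊕1⊕0⊕0⊕1⊕1⊕0⊕1⊕1⊕0⊕0⊕1⊕0⊕1⊕0 = 1
p4 = XOR of data positions {5,6,7,12,13,14,15,20,21,22,23,28,29,30,31} = 1⊕1⊕0⊕1⊕1⊕1⊕0⊕1⊕1⊕0⊕0⊕0⊕0⊕1⊕0 = 0
p8 = XOR of data positions {9,10,11,12,13,14,15,24,25,26,27,28,29,30,31} = 1⊕0⊕1⊕1⊕1⊕1⊕0⊕1⊕0⊕1⊕0⊕0⊕0⊕1⊕0 = 0
p16 = XOR of data positions {17,18,19,20,21,22,23,24,25,26,27,28,29,30,31} = 0⊕1⊕1⊕1⊕1⊕0⊕0⊕1⊕0⊕1⊕0⊕0⊕0⊕1⊕0 = 1
Parity bits p1,p2,p4,p8,p16 = 01001

01001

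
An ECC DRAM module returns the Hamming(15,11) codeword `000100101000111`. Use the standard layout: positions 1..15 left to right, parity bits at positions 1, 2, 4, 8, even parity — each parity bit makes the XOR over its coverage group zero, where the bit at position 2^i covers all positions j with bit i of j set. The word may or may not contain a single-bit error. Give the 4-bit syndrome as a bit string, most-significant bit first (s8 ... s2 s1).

0110

s1: b1⊕b3⊕b5⊕b7⊕b9⊕b11⊕b13⊕b15 = 0⊕0⊕0⊕1⊕1⊕0⊕1⊕1 = 0
s2: b2⊕b3⊕b6⊕b7⊕b10⊕b11⊕b14⊕b15 = 0⊕0⊕0⊕1⊕0⊕0⊕1⊕1 = 1
s4: b4⊕b5⊕b6⊕b7⊕b12⊕b13⊕b14⊕b15 = 1⊕0⊕0⊕1⊕0⊕1⊕1⊕1 = 1
s8: b8⊕b9⊕b10⊕b11⊕b12⊕b13⊕b14⊕b15 = 0⊕1⊕0⊕0⊕0⊕1⊕1⊕1 = 0
Syndrome (s8...s1) = 0110 → position 6.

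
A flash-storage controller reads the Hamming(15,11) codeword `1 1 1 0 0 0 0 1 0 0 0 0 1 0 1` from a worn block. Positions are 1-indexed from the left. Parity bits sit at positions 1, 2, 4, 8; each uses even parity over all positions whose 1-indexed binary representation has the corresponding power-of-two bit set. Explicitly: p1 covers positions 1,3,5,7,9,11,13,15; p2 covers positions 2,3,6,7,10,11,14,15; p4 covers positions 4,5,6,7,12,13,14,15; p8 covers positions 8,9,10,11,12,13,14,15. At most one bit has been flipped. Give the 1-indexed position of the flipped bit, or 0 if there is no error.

s1: b1⊕b3⊕b5⊕b7⊕b9⊕b11⊕b13⊕b15 = 1⊕1⊕0⊕0⊕0⊕0⊕1⊕1 = 0
s2: b2⊕b3⊕b6⊕b7⊕b10⊕b11⊕b14⊕b15 = 1⊕1⊕0⊕0⊕0⊕0⊕0⊕1 = 1
s4: b4⊕b5⊕b6⊕b7⊕b12⊕b13⊕b14⊕b15 = 0⊕0⊕0⊕0⊕0⊕1⊕0⊕1 = 0
s8: b8⊕b9⊕b10⊕b11⊕b12⊕b13⊕b14⊕b15 = 1⊕0⊕0⊕0⊕0⊕1⊕0⊕1 = 1
Syndrome (s8...s1) = 1010 → position 10.

10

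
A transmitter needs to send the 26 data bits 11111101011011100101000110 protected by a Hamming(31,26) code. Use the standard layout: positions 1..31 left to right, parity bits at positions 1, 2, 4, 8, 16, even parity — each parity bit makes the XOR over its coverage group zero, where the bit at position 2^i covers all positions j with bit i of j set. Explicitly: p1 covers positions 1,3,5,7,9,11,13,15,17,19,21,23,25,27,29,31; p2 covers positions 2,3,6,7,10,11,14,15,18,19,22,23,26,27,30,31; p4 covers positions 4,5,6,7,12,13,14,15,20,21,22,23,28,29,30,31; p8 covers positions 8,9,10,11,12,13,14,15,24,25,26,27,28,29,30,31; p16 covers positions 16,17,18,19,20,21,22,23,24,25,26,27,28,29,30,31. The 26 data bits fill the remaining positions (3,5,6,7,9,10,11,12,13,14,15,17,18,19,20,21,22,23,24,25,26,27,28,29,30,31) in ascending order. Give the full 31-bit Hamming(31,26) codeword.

1010111011010111011100101000110

Place data bits at non-power-of-two positions: b3=1, b5=1, b6=1, b7=1, b9=1, b10=1, b11=0, b12=1, b13=0, b14=1, b15=1, b17=0, b18=1, b19=1, b20=1, b21=0, b22=0, b23=1, b24=0, b25=1, b26=0, b27=0, b28=0, b29=1, b30=1, b31=0.
p1 = XOR of data positions {3,5,7,9,11,13,15,17,19,21,23,25,27,29,31} = 1⊕1⊕1⊕1⊕0⊕0⊕1⊕0⊕1⊕0⊕1⊕1⊕0⊕1⊕0 = 1
p2 = XOR of data positions {3,6,7,10,11,14,15,18,19,22,23,26,27,30,31} = 1⊕1⊕1⊕1⊕0⊕1⊕1⊕1⊕1⊕0⊕1⊕0⊕0⊕1⊕0 = 0
p4 = XOR of data positions {5,6,7,12,13,14,15,20,21,22,23,28,29,30,31} = 1⊕1⊕1⊕1⊕0⊕1⊕1⊕1⊕0⊕0⊕1⊕0⊕1⊕1⊕0 = 0
p8 = XOR of data positions {9,10,11,12,13,14,15,24,25,26,27,28,29,30,31} = 1⊕1⊕0⊕1⊕0⊕1⊕1⊕0⊕1⊕0⊕0⊕0⊕1⊕1⊕0 = 0
p16 = XOR of data positions {17,18,19,20,21,22,23,24,25,26,27,28,29,30,31} = 0⊕1⊕1⊕1⊕0⊕0⊕1⊕0⊕1⊕0⊕0⊕0⊕1⊕1⊕0 = 1
Codeword b1..b31 = 1010111011010111011100101000110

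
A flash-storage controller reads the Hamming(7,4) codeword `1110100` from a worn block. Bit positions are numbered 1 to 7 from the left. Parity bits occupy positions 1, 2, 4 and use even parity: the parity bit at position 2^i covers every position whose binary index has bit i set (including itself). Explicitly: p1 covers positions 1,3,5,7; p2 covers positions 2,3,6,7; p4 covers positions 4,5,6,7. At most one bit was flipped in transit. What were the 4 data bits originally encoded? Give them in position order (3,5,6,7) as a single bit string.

s1: b1⊕b3⊕b5⊕b7 = 1⊕1⊕1⊕0 = 1
s2: b2⊕b3⊕b6⊕b7 = 1⊕1⊕0⊕0 = 0
s4: b4⊕b5⊕b6⊕b7 = 0⊕1⊕0⊕0 = 1
Syndrome (s4...s1) = 101 → position 5.
Flip bit 5: corrected codeword = 1110000
Data bits at positions 3,5,6,7: 1000

1000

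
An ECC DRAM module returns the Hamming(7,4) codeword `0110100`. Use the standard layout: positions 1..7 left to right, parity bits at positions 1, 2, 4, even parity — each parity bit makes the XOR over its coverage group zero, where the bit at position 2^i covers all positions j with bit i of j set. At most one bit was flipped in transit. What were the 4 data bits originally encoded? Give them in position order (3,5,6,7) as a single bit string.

s1: b1⊕b3⊕b5⊕b7 = 0⊕1⊕1⊕0 = 0
s2: b2⊕b3⊕b6⊕b7 = 1⊕1⊕0⊕0 = 0
s4: b4⊕b5⊕b6⊕b7 = 0⊕1⊕0⊕0 = 1
Syndrome (s4...s1) = 100 → position 4.
Flip bit 4: corrected codeword = 0111100
Data bits at positions 3,5,6,7: 1100

1100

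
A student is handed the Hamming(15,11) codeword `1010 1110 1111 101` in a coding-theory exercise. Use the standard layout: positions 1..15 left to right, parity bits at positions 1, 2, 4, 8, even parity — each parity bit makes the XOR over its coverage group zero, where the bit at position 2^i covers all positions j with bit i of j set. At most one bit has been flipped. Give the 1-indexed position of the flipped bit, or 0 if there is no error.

0

s1: b1⊕b3⊕b5⊕b7⊕b9⊕b11⊕b13⊕b15 = 1⊕1⊕1⊕1⊕1⊕1⊕1⊕1 = 0
s2: b2⊕b3⊕b6⊕b7⊕b10⊕b11⊕b14⊕b15 = 0⊕1⊕1⊕1⊕1⊕1⊕0⊕1 = 0
s4: b4⊕b5⊕b6⊕b7⊕b12⊕b13⊕b14⊕b15 = 0⊕1⊕1⊕1⊕1⊕1⊕0⊕1 = 0
s8: b8⊕b9⊕b10⊕b11⊕b12⊕b13⊕b14⊕b15 = 0⊕1⊕1⊕1⊕1⊕1⊕0⊕1 = 0
Syndrome (s8...s1) = 0000 → position 0 (no error).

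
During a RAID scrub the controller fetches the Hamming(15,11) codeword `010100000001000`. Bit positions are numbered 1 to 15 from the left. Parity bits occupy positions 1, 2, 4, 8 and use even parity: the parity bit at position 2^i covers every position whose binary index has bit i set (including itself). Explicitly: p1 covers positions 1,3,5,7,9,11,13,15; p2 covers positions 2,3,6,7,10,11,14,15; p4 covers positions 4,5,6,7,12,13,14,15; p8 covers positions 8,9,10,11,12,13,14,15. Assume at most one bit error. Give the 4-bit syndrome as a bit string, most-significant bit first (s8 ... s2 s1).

1010

s1: b1⊕b3⊕b5⊕b7⊕b9⊕b11⊕b13⊕b15 = 0⊕0⊕0⊕0⊕0⊕0⊕0⊕0 = 0
s2: b2⊕b3⊕b6⊕b7⊕b10⊕b11⊕b14⊕b15 = 1⊕0⊕0⊕0⊕0⊕0⊕0⊕0 = 1
s4: b4⊕b5⊕b6⊕b7⊕b12⊕b13⊕b14⊕b15 = 1⊕0⊕0⊕0⊕1⊕0⊕0⊕0 = 0
s8: b8⊕b9⊕b10⊕b11⊕b12⊕b13⊕b14⊕b15 = 0⊕0⊕0⊕0⊕1⊕0⊕0⊕0 = 1
Syndrome (s8...s1) = 1010 → position 10.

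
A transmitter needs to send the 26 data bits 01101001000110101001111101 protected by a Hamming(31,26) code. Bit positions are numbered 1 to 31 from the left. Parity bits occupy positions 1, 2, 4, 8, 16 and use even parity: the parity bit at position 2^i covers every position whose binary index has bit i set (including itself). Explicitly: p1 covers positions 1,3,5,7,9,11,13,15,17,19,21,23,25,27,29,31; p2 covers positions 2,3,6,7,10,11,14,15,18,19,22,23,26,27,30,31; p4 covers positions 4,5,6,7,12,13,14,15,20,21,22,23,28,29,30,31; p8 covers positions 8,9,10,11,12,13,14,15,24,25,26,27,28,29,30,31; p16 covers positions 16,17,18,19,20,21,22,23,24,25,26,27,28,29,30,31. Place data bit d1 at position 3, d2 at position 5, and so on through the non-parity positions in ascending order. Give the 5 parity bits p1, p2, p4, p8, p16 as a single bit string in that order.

10000

Place data bits at non-power-of-two positions: b3=0, b5=1, b6=1, b7=0, b9=1, b10=0, b11=0, b12=1, b13=0, b14=0, b15=0, b17=1, b18=1, b19=0, b20=1, b21=0, b22=1, b23=0, b24=0, b25=1, b26=1, b27=1, b28=1, b29=1, b30=0, b31=1.
p1 = XOR of data positions {3,5,7,9,11,13,15,17,19,21,23,25,27,29,31} = 0⊕1⊕0⊕1⊕0⊕0⊕0⊕1⊕0⊕0⊕0⊕1⊕1⊕1⊕1 = 1
p2 = XOR of data positions {3,6,7,10,11,14,15,18,19,22,23,26,27,30,31} = 0⊕1⊕0⊕0⊕0⊕0⊕0⊕1⊕0⊕1⊕0⊕1⊕1⊕0⊕1 = 0
p4 = XOR of data positions {5,6,7,12,13,14,15,20,21,22,23,28,29,30,31} = 1⊕1⊕0⊕1⊕0⊕0⊕0⊕1⊕0⊕1⊕0⊕1⊕1⊕0⊕1 = 0
p8 = XOR of data positions {9,10,11,12,13,14,15,24,25,26,27,28,29,30,31} = 1⊕0⊕0⊕1⊕0⊕0⊕0⊕0⊕1⊕1⊕1⊕1⊕1⊕0⊕1 = 0
p16 = XOR of data positions {17,18,19,20,21,22,23,24,25,26,27,28,29,30,31} = 1⊕1⊕0⊕1⊕0⊕1⊕0⊕0⊕1⊕1⊕1⊕1⊕1⊕0⊕1 = 0
Parity bits p1,p2,p4,p8,p16 = 10000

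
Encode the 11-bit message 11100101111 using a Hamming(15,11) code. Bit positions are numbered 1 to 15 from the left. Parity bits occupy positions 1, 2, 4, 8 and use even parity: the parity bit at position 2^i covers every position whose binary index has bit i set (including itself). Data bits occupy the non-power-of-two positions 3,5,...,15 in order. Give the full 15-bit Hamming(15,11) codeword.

Place data bits at non-power-of-two positions: b3=1, b5=1, b6=1, b7=0, b9=0, b10=1, b11=0, b12=1, b13=1, b14=1, b15=1.
p1 = XOR of data positions {3,5,7,9,11,13,15} = 1⊕1⊕0⊕0⊕0⊕1⊕1 = 0
p2 = XOR of data positions {3,6,7,10,11,14,15} = 1⊕1⊕0⊕1⊕0⊕1⊕1 = 1
p4 = XOR of data positions {5,6,7,12,13,14,15} = 1⊕1⊕0⊕1⊕1⊕1⊕1 = 0
p8 = XOR of data positions {9,10,11,12,13,14,15} = 0⊕1⊕0⊕1⊕1⊕1⊕1 = 1
Codeword b1..b15 = 011011010101111

011011010101111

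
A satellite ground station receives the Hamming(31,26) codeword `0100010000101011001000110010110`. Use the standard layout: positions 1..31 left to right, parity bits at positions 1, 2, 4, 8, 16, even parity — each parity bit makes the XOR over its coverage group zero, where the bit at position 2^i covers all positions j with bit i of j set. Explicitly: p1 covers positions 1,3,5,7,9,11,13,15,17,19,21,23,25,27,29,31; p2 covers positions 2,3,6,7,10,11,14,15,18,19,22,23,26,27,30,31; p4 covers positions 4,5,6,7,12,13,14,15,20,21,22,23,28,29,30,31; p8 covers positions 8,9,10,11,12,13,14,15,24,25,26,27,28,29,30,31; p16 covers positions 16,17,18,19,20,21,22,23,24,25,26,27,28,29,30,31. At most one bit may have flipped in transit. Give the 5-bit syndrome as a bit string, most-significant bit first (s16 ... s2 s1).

11001

s1: b1⊕b3⊕b5⊕b7⊕b9⊕b11⊕b13⊕b15⊕b17⊕b19⊕b21⊕b23⊕b25⊕b27⊕b29⊕b31 = 0⊕0⊕0⊕0⊕0⊕1⊕1⊕1⊕0⊕1⊕0⊕1⊕0⊕1⊕1⊕0 = 1
s2: b2⊕b3⊕b6⊕b7⊕b10⊕b11⊕b14⊕b15⊕b18⊕b19⊕b22⊕b23⊕b26⊕b27⊕b30⊕b31 = 1⊕0⊕1⊕0⊕0⊕1⊕0⊕1⊕0⊕1⊕0⊕1⊕0⊕1⊕1⊕0 = 0
s4: b4⊕b5⊕b6⊕b7⊕b12⊕b13⊕b14⊕b15⊕b20⊕b21⊕b22⊕b23⊕b28⊕b29⊕b30⊕b31 = 0⊕0⊕1⊕0⊕0⊕1⊕0⊕1⊕0⊕0⊕0⊕1⊕0⊕1⊕1⊕0 = 0
s8: b8⊕b9⊕b10⊕b11⊕b12⊕b13⊕b14⊕b15⊕b24⊕b25⊕b26⊕b27⊕b28⊕b29⊕b30⊕b31 = 0⊕0⊕0⊕1⊕0⊕1⊕0⊕1⊕1⊕0⊕0⊕1⊕0⊕1⊕1⊕0 = 1
s16: b16⊕b17⊕b18⊕b19⊕b20⊕b21⊕b22⊕b23⊕b24⊕b25⊕b26⊕b27⊕b28⊕b29⊕b30⊕b31 = 1⊕0⊕0⊕1⊕0⊕0⊕0⊕1⊕1⊕0⊕0⊕1⊕0⊕1⊕1⊕0 = 1
Syndrome (s16...s1) = 11001 → position 25.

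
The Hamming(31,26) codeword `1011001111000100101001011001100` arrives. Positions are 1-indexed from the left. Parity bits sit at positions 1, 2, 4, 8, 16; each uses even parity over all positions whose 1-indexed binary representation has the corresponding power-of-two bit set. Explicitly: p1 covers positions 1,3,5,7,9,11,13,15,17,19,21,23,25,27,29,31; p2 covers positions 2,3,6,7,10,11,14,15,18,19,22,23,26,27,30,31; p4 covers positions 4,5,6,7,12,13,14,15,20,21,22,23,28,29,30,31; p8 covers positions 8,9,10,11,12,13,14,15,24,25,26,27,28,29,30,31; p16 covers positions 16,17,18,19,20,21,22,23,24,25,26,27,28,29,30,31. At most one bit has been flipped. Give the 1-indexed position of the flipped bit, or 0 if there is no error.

16

s1: b1⊕b3⊕b5⊕b7⊕b9⊕b11⊕b13⊕b15⊕b17⊕b19⊕b21⊕b23⊕b25⊕b27⊕b29⊕b31 = 1⊕1⊕0⊕1⊕1⊕0⊕0⊕0⊕1⊕1⊕0⊕0⊕1⊕0⊕1⊕0 = 0
s2: b2⊕b3⊕b6⊕b7⊕b10⊕b11⊕b14⊕b15⊕b18⊕b19⊕b22⊕b23⊕b26⊕b27⊕b30⊕b31 = 0⊕1⊕0⊕1⊕1⊕0⊕1⊕0⊕0⊕1⊕1⊕0⊕0⊕0⊕0⊕0 = 0
s4: b4⊕b5⊕b6⊕b7⊕b12⊕b13⊕b14⊕b15⊕b20⊕b21⊕b22⊕b23⊕b28⊕b29⊕b30⊕b31 = 1⊕0⊕0⊕1⊕0⊕0⊕1⊕0⊕0⊕0⊕1⊕0⊕1⊕1⊕0⊕0 = 0
s8: b8⊕b9⊕b10⊕b11⊕b12⊕b13⊕b14⊕b15⊕b24⊕b25⊕b26⊕b27⊕b28⊕b29⊕b30⊕b31 = 1⊕1⊕1⊕0⊕0⊕0⊕1⊕0⊕1⊕1⊕0⊕0⊕1⊕1⊕0⊕0 = 0
s16: b16⊕b17⊕b18⊕b19⊕b20⊕b21⊕b22⊕b23⊕b24⊕b25⊕b26⊕b27⊕b28⊕b29⊕b30⊕b31 = 0⊕1⊕0⊕1⊕0⊕0⊕1⊕0⊕1⊕1⊕0⊕0⊕1⊕1⊕0⊕0 = 1
Syndrome (s16...s1) = 10000 → position 16.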